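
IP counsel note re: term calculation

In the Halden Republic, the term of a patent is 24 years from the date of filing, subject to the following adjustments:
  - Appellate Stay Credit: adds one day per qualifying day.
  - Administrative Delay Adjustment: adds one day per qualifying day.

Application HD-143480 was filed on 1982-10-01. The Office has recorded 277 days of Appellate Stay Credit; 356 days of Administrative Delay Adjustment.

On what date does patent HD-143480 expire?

Base term: filing date + 24 years → 1 October 2006.
Appellate Stay Credit: +277 days → 5 July 2007.
Administrative Delay Adjustment: +356 days → 25 June 2008.

June 25, 2008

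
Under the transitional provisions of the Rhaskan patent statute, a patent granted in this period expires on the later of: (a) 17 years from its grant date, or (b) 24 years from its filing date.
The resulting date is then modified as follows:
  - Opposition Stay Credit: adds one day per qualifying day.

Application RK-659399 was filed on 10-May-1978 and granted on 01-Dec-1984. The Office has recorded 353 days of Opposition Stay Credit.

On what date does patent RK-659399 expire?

(a) grant + 17 years → 1 December 2001.
(b) filing + 24 years → 10 May 2002.
Later of the two: 10 May 2002.
Opposition Stay Credit: +353 days → 28 April 2003.

2003-04-28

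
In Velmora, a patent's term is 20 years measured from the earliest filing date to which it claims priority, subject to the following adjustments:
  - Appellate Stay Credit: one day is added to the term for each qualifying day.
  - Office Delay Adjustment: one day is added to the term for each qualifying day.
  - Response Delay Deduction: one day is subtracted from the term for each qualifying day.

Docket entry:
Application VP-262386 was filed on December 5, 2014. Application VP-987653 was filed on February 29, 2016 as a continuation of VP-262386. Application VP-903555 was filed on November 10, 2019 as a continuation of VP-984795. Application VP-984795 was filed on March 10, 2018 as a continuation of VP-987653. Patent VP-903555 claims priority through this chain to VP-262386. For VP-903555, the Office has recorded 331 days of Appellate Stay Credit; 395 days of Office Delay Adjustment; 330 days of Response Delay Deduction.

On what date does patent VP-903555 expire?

Earliest priority filing: 5 December 2014.
Base term: 5 December 2014 + 20 years → 5 December 2034.
Appellate Stay Credit: +331 days → 1 November 2035.
Office Delay Adjustment: +395 days → 30 November 2036.
Response Delay Deduction: −330 days → 5 January 2036.

January 5, 2036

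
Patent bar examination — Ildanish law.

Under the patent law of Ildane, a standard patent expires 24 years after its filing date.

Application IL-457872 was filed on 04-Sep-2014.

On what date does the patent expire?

2038-09-04

Filing date + 24 years → 4 September 2038.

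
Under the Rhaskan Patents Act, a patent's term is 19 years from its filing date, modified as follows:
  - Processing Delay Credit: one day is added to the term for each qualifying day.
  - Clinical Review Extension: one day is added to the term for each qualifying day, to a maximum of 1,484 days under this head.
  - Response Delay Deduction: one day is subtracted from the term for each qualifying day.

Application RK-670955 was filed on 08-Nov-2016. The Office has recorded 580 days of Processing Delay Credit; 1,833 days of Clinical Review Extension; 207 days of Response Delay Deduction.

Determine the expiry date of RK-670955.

December 8, 2040

Base term: filing date + 19 years → 8 November 2035.
Processing Delay Credit: +580 days → 10 June 2037.
Clinical Review Extension: 1833 days claimed exceeds the 1484-day cap, so +1484 days → 3 July 2041.
Response Delay Deduction: −207 days → 8 December 2040.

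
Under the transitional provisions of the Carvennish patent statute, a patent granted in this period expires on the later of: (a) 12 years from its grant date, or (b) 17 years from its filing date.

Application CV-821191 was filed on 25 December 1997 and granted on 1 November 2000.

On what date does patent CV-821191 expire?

2014-12-25

(a) grant + 12 years → 1 November 2012.
(b) filing + 17 years → 25 December 2014.
Later of the two: 25 December 2014.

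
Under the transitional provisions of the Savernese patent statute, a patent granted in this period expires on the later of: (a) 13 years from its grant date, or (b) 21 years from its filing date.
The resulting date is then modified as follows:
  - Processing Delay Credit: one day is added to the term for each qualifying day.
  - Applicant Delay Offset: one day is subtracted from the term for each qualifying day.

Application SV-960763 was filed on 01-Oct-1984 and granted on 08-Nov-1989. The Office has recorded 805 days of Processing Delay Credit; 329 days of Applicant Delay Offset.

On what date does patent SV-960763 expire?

(a) grant + 13 years → 8 November 2002.
(b) filing + 21 years → 1 October 2005.
Later of the two: 1 October 2005.
Processing Delay Credit: +805 days → 15 December 2007.
Applicant Delay Offset: −329 days → 20 January 2007.

January 20, 2007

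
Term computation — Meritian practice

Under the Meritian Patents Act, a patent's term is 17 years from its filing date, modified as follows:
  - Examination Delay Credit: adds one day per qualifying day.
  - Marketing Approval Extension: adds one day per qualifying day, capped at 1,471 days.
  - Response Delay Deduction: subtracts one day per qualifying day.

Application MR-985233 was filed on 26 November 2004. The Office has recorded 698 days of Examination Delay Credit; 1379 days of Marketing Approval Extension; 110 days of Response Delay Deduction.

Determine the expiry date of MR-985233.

April 16, 2027

Base term: filing date + 17 years → 26 November 2021.
Examination Delay Credit: +698 days → 25 October 2023.
Marketing Approval Extension: 1379 days (within the 1471-day cap) → +1379 days → 4 August 2027.
Response Delay Deduction: −110 days → 16 April 2027.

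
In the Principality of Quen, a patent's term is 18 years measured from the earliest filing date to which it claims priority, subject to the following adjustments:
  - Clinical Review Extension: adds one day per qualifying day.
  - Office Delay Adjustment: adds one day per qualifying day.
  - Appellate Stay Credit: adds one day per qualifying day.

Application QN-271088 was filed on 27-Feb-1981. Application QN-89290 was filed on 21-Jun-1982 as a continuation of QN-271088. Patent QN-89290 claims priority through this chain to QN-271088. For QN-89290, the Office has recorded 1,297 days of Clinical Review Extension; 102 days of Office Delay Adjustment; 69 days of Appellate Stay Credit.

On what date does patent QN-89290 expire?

Earliest priority filing: 27 February 1981.
Base term: 27 February 1981 + 18 years → 27 February 1999.
Clinical Review Extension: +1297 days → 16 September 2002.
Office Delay Adjustment: +102 days → 27 December 2002.
Appellate Stay Credit: +69 days → 6 March 2003.

2003-03-06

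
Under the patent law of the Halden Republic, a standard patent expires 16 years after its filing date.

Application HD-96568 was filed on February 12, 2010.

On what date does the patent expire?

February 12, 2026

Filing date + 16 years → 12 February 2026.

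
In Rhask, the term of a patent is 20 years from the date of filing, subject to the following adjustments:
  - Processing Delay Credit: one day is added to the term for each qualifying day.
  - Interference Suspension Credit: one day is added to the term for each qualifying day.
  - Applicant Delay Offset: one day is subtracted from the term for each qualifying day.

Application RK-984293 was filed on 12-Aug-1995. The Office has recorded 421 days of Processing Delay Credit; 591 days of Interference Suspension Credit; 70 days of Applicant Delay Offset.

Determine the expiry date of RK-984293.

Base term: filing date + 20 years → 12 August 2015.
Processing Delay Credit: +421 days → 6 October 2016.
Interference Suspension Credit: +591 days → 20 May 2018.
Applicant Delay Offset: −70 days → 11 March 2018.

2018-03-11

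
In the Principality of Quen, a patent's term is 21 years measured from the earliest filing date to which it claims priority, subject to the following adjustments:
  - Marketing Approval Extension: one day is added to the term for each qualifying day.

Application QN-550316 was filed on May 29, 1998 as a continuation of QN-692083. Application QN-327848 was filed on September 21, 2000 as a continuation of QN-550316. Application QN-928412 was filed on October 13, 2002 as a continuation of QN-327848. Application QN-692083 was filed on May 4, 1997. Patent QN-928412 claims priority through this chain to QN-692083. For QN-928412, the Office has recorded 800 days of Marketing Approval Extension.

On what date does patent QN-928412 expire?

July 12, 2020

Earliest priority filing: 4 May 1997.
Base term: 4 May 1997 + 21 years → 4 May 2018.
Marketing Approval Extension: +800 days → 12 July 2020.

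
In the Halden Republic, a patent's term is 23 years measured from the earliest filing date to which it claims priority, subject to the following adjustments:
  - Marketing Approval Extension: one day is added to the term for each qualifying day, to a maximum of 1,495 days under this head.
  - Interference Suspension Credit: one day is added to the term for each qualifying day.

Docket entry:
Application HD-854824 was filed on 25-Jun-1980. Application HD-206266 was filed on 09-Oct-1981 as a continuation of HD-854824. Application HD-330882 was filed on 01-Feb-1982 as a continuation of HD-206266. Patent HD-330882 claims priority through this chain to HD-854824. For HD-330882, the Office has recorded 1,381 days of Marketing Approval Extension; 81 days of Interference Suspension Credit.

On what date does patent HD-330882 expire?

Earliest priority filing: 25 June 1980.
Base term: 25 June 1980 + 23 years → 25 June 2003.
Marketing Approval Extension: 1381 days (within the 1495-day cap) → +1381 days → 6 April 2007.
Interference Suspension Credit: +81 days → 26 June 2007.

June 26, 2007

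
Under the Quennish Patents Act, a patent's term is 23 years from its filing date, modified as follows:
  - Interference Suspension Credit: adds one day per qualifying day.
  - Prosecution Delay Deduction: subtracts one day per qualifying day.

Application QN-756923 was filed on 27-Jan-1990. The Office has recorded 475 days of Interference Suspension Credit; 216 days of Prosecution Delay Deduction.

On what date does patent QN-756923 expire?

October 13, 2013

Base term: filing date + 23 years → 27 January 2013.
Interference Suspension Credit: +475 days → 17 May 2014.
Prosecution Delay Deduction: −216 days → 13 October 2013.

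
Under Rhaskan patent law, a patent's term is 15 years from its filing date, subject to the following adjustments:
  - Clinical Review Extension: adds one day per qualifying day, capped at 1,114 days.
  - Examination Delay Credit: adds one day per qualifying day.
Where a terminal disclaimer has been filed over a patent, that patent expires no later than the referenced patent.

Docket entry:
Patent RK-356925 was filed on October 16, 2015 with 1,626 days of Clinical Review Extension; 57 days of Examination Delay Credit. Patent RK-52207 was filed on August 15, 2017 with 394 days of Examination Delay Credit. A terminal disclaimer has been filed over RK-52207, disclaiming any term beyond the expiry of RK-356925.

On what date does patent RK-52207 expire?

September 13, 2033

Natural term of RK-52207:
  Base: filing + 15 years → 15 August 2032.
  Examination Delay Credit: +394 days → 13 September 2033.
Expiry of referenced patent RK-356925:
  Base: filing + 15 years → 16 October 2030.
  Clinical Review Extension: 1626 days claimed exceeds the 1114-day cap, so +1114 days → 3 November 2033.
  Examination Delay Credit: +57 days → 30 December 2033.
Terminal disclaimer: RK-52207 expires on the earlier of 13 September 2033 and 30 December 2033.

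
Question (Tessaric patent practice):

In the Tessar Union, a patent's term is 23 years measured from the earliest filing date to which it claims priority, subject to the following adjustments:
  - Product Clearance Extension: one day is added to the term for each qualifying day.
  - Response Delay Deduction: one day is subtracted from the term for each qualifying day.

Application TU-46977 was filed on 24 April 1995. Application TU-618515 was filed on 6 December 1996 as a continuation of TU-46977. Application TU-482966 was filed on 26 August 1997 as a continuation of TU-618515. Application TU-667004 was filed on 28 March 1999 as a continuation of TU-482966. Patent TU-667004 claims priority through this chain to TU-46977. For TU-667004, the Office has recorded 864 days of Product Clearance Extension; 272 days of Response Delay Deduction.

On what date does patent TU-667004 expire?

2019-12-07

Earliest priority filing: 24 April 1995.
Base term: 24 April 1995 + 23 years → 24 April 2018.
Product Clearance Extension: +864 days → 4 September 2020.
Response Delay Deduction: −272 days → 7 December 2019.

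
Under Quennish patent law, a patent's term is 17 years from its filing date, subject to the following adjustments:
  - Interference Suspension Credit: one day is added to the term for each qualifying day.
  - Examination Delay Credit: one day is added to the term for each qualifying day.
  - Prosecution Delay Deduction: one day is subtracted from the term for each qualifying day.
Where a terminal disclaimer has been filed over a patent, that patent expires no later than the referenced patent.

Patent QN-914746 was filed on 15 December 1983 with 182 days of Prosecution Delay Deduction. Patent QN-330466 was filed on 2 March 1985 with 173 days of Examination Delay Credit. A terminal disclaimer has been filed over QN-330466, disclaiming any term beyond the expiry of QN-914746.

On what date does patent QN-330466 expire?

Natural term of QN-330466:
  Base: filing + 17 years → 2 March 2002.
  Examination Delay Credit: +173 days → 22 August 2002.
Expiry of referenced patent QN-914746:
  Base: filing + 17 years → 15 December 2000.
  Prosecution Delay Deduction: −182 days → 16 June 2000.
Terminal disclaimer: QN-330466 expires on the earlier of 22 August 2002 and 16 June 2000.

2000-06-16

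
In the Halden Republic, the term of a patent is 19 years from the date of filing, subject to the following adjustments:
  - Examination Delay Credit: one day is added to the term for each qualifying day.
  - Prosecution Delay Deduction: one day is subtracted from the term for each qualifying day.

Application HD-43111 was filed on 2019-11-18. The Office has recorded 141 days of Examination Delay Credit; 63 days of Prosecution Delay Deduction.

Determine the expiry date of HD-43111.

February 4, 2039

Base term: filing date + 19 years → 18 November 2038.
Examination Delay Credit: +141 days → 8 April 2039.
Prosecution Delay Deduction: −63 days → 4 February 2039.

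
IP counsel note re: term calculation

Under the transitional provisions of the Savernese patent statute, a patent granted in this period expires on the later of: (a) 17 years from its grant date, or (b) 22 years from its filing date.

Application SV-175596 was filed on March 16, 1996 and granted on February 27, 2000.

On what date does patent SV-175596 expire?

2018-03-16

(a) grant + 17 years → 27 February 2017.
(b) filing + 22 years → 16 March 2018.
Later of the two: 16 March 2018.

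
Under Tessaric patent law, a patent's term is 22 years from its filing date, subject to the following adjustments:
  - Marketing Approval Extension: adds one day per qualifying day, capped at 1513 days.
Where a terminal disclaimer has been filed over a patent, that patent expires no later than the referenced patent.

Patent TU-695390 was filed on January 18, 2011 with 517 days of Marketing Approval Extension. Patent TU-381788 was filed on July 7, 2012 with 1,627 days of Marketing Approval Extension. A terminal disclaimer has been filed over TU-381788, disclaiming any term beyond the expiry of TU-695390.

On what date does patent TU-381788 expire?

Natural term of TU-381788:
  Base: filing + 22 years → 7 July 2034.
  Marketing Approval Extension: 1627 days claimed exceeds the 1513-day cap, so +1513 days → 28 August 2038.
Expiry of referenced patent TU-695390:
  Base: filing + 22 years → 18 January 2033.
  Marketing Approval Extension: 517 days (within the 1513-day cap) → +517 days → 19 June 2034.
Terminal disclaimer: TU-381788 expires on the earlier of 28 August 2038 and 19 June 2034.

2034-06-19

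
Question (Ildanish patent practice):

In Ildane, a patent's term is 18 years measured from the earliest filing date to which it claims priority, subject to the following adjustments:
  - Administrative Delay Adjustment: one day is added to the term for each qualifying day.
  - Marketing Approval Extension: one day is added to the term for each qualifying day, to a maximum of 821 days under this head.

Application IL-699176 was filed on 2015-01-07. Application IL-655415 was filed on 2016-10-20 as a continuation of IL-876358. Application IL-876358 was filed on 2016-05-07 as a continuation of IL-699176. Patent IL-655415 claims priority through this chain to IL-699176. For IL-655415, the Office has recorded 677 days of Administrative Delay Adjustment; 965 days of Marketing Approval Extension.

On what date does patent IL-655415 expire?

2037-02-13

Earliest priority filing: 7 January 2015.
Base term: 7 January 2015 + 18 years → 7 January 2033.
Administrative Delay Adjustment: +677 days → 15 November 2034.
Marketing Approval Extension: 965 days claimed exceeds the 821-day cap, so +821 days → 13 February 2037.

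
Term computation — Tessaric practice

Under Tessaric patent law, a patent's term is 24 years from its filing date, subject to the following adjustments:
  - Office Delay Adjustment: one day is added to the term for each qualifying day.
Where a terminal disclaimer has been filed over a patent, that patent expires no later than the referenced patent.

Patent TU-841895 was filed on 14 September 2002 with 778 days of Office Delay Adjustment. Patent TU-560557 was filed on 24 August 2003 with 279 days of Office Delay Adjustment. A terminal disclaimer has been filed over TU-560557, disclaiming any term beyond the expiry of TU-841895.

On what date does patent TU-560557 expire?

Natural term of TU-560557:
  Base: filing + 24 years → 24 August 2027.
  Office Delay Adjustment: +279 days → 29 May 2028.
Expiry of referenced patent TU-841895:
  Base: filing + 24 years → 14 September 2026.
  Office Delay Adjustment: +778 days → 31 October 2028.
Terminal disclaimer: TU-560557 expires on the earlier of 29 May 2028 and 31 October 2028.

2028-05-29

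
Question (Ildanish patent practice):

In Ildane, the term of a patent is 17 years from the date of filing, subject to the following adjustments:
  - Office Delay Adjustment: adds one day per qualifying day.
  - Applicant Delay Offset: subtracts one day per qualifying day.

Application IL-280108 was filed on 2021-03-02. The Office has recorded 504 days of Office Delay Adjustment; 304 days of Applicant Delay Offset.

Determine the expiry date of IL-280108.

September 18, 2038

Base term: filing date + 17 years → 2 March 2038.
Office Delay Adjustment: +504 days → 19 July 2039.
Applicant Delay Offset: −304 days → 18 September 2038.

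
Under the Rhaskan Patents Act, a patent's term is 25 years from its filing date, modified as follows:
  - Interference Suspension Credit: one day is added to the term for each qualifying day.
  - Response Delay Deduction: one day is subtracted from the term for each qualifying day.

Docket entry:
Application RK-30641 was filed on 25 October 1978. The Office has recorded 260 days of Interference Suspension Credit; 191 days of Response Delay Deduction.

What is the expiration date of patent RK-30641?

2004-01-02

Base term: filing date + 25 years → 25 October 2003.
Interference Suspension Credit: +260 days → 11 July 2004.
Response Delay Deduction: −191 days → 2 January 2004.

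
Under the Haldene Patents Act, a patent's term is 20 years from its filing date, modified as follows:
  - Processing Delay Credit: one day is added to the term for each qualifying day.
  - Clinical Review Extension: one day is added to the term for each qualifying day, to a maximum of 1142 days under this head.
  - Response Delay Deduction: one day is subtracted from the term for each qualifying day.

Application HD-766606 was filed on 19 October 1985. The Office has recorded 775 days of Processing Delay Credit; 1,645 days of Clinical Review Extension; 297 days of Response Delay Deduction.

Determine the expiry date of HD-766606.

Base term: filing date + 20 years → 19 October 2005.
Processing Delay Credit: +775 days → 3 December 2007.
Clinical Review Extension: 1645 days claimed exceeds the 1142-day cap, so +1142 days → 18 January 2011.
Response Delay Deduction: −297 days → 27 March 2010.

March 27, 2010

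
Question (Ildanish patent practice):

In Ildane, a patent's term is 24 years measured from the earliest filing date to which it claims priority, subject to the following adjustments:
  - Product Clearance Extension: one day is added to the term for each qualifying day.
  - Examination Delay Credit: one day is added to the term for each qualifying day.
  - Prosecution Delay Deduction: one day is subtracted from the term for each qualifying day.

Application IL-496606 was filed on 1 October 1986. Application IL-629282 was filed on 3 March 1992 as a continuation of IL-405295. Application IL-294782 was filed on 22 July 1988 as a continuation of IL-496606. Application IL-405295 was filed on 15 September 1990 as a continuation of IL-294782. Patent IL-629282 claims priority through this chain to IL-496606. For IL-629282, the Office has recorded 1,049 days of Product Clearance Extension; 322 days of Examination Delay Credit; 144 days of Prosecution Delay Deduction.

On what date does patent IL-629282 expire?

Earliest priority filing: 1 October 1986.
Base term: 1 October 1986 + 24 years → 1 October 2010.
Product Clearance Extension: +1049 days → 15 August 2013.
Examination Delay Credit: +322 days → 3 July 2014.
Prosecution Delay Deduction: −144 days → 9 February 2014.

2014-02-09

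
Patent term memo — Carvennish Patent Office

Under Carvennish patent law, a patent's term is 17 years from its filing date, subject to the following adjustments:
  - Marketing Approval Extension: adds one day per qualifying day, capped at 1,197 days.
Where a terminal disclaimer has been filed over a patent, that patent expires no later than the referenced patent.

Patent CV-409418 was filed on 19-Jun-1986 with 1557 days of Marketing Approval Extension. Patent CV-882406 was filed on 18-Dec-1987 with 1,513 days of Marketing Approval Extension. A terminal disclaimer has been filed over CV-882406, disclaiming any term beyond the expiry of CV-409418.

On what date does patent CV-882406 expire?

Natural term of CV-882406:
  Base: filing + 17 years → 18 December 2004.
  Marketing Approval Extension: 1513 days claimed exceeds the 1197-day cap, so +1197 days → 29 March 2008.
Expiry of referenced patent CV-409418:
  Base: filing + 17 years → 19 June 2003.
  Marketing Approval Extension: 1557 days claimed exceeds the 1197-day cap, so +1197 days → 28 September 2006.
Terminal disclaimer: CV-882406 expires on the earlier of 29 March 2008 and 28 September 2006.

September 28, 2006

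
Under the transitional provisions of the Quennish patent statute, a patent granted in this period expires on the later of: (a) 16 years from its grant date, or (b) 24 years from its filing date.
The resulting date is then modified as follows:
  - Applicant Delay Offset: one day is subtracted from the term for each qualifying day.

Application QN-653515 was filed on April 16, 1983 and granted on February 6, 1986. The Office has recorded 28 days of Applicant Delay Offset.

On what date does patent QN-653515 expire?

(a) grant + 16 years → 6 February 2002.
(b) filing + 24 years → 16 April 2007.
Later of the two: 16 April 2007.
Applicant Delay Offset: −28 days → 19 March 2007.

March 19, 2007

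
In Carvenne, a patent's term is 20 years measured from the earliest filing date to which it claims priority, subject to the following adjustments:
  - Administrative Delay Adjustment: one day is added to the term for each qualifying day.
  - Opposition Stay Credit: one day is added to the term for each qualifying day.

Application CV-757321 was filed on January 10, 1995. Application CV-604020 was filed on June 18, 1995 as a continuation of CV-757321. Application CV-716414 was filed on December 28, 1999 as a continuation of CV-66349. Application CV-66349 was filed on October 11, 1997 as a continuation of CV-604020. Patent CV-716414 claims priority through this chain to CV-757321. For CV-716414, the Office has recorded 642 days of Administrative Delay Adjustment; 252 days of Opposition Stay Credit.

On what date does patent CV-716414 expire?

June 22, 2017

Earliest priority filing: 10 January 1995.
Base term: 10 January 1995 + 20 years → 10 January 2015.
Administrative Delay Adjustment: +642 days → 13 October 2016.
Opposition Stay Credit: +252 days → 22 June 2017.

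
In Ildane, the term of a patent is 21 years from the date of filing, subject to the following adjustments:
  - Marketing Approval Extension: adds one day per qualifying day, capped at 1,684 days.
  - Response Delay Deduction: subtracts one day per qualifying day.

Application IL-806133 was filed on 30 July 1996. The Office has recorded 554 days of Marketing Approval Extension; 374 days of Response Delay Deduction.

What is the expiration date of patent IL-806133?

Base term: filing date + 21 years → 30 July 2017.
Marketing Approval Extension: 554 days (within the 1684-day cap) → +554 days → 4 February 2019.
Response Delay Deduction: −374 days → 26 January 2018.

January 26, 2018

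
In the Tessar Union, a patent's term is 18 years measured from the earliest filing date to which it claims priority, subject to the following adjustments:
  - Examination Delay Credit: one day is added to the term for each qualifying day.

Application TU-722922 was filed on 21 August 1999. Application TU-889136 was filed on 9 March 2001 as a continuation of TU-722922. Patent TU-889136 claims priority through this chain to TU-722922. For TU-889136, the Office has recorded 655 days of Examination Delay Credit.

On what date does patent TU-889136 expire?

June 7, 2019

Earliest priority filing: 21 August 1999.
Base term: 21 August 1999 + 18 years → 21 August 2017.
Examination Delay Credit: +655 days → 7 June 2019.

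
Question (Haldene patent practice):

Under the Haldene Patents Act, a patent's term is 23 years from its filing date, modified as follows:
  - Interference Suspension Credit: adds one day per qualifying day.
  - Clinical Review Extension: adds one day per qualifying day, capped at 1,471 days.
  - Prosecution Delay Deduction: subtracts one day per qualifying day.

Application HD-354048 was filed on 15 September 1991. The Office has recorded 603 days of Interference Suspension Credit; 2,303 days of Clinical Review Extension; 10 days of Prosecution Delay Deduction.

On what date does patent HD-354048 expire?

Base term: filing date + 23 years → 15 September 2014.
Interference Suspension Credit: +603 days → 10 May 2016.
Clinical Review Extension: 2303 days claimed exceeds the 1471-day cap, so +1471 days → 20 May 2020.
Prosecution Delay Deduction: −10 days → 10 May 2020.

May 10, 2020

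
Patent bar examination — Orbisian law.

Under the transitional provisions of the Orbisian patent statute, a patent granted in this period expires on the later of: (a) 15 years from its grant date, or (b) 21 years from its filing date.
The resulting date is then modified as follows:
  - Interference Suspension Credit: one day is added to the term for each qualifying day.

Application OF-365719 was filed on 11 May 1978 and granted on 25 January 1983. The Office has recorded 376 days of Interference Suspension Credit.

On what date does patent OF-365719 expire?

2000-05-21

(a) grant + 15 years → 25 January 1998.
(b) filing + 21 years → 11 May 1999.
Later of the two: 11 May 1999.
Interference Suspension Credit: +376 days → 21 May 2000.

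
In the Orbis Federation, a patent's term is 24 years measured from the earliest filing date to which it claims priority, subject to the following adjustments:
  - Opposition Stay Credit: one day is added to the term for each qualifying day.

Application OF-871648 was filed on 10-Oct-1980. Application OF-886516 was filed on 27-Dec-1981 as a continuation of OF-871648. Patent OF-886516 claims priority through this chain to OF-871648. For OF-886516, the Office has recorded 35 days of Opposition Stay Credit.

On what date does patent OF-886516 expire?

Earliest priority filing: 10 October 1980.
Base term: 10 October 1980 + 24 years → 10 October 2004.
Opposition Stay Credit: +35 days → 14 November 2004.

2004-11-14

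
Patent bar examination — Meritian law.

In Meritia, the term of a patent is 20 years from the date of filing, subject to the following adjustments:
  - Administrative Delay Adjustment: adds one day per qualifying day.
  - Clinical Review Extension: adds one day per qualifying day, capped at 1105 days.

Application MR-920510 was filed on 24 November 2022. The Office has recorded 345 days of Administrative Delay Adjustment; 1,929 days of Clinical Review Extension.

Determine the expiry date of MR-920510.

Base term: filing date + 20 years → 24 November 2042.
Administrative Delay Adjustment: +345 days → 4 November 2043.
Clinical Review Extension: 1929 days claimed exceeds the 1105-day cap, so +1105 days → 13 November 2046.

2046-11-13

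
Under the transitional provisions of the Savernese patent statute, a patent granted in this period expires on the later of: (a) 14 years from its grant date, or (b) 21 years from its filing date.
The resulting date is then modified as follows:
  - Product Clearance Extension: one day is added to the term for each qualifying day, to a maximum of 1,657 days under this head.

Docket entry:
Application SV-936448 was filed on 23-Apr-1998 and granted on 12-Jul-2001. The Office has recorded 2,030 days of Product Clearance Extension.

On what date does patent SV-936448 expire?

November 5, 2023

(a) grant + 14 years → 12 July 2015.
(b) filing + 21 years → 23 April 2019.
Later of the two: 23 April 2019.
Product Clearance Extension: 2030 days claimed exceeds the 1657-day cap, so +1657 days → 5 November 2023.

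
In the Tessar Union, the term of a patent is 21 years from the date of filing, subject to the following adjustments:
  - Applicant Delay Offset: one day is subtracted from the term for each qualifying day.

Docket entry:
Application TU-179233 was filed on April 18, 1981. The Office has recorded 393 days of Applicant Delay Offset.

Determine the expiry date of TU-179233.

Base term: filing date + 21 years → 18 April 2002.
Applicant Delay Offset: −393 days → 21 March 2001.

2001-03-21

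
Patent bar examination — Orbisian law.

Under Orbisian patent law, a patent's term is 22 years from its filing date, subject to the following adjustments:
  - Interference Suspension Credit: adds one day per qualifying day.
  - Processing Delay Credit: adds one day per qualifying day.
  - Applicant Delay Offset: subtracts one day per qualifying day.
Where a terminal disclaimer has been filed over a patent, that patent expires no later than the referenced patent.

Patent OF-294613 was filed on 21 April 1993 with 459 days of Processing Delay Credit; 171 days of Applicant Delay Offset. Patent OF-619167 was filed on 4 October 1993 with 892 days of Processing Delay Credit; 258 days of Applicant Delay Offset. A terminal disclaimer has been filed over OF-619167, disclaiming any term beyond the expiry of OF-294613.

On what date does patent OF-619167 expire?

Natural term of OF-619167:
  Base: filing + 22 years → 4 October 2015.
  Processing Delay Credit: +892 days → 14 March 2018.
  Applicant Delay Offset: −258 days → 29 June 2017.
Expiry of referenced patent OF-294613:
  Base: filing + 22 years → 21 April 2015.
  Processing Delay Credit: +459 days → 23 July 2016.
  Applicant Delay Offset: −171 days → 3 February 2016.
Terminal disclaimer: OF-619167 expires on the earlier of 29 June 2017 and 3 February 2016.

February 3, 2016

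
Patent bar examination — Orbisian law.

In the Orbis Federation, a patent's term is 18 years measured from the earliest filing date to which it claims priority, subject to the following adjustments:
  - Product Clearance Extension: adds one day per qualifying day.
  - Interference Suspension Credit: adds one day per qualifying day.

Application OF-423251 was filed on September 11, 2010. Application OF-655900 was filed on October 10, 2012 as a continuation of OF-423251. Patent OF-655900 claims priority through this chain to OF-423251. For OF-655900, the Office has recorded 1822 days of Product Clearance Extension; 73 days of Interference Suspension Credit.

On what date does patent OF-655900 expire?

Earliest priority filing: 11 September 2010.
Base term: 11 September 2010 + 18 years → 11 September 2028.
Product Clearance Extension: +1822 days → 7 September 2033.
Interference Suspension Credit: +73 days → 19 November 2033.

2033-11-19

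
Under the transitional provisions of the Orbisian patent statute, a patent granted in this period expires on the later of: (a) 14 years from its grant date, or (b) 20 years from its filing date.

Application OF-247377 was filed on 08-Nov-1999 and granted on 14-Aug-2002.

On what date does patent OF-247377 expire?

(a) grant + 14 years → 14 August 2016.
(b) filing + 20 years → 8 November 2019.
Later of the two: 8 November 2019.

November 8, 2019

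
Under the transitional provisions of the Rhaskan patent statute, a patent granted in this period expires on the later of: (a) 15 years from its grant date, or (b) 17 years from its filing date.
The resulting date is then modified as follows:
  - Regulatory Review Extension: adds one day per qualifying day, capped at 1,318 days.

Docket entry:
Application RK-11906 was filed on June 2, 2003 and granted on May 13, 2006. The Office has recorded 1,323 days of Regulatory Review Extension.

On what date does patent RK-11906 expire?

(a) grant + 15 years → 13 May 2021.
(b) filing + 17 years → 2 June 2020.
Later of the two: 13 May 2021.
Regulatory Review Extension: 1323 days claimed exceeds the 1318-day cap, so +1318 days → 21 December 2024.

2024-12-21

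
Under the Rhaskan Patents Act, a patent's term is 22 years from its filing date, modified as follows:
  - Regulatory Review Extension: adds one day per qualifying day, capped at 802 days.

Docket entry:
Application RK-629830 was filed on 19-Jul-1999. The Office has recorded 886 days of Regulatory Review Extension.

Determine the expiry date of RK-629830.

2023-09-29

Base term: filing date + 22 years → 19 July 2021.
Regulatory Review Extension: 886 days claimed exceeds the 802-day cap, so +802 days → 29 September 2023.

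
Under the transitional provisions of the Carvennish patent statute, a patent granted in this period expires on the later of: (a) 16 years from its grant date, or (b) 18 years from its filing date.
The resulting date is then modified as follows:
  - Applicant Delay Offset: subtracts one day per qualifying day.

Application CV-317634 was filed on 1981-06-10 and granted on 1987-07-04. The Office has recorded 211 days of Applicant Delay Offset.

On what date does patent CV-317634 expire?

December 5, 2002

(a) grant + 16 years → 4 July 2003.
(b) filing + 18 years → 10 June 1999.
Later of the two: 4 July 2003.
Applicant Delay Offset: −211 days → 5 December 2002.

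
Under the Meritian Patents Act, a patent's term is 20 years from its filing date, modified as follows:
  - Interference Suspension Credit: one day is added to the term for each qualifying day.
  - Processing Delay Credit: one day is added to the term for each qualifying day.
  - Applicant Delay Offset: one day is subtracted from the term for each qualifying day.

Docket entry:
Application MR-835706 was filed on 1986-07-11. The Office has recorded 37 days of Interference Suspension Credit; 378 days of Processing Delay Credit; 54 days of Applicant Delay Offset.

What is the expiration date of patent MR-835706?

Base term: filing date + 20 years → 11 July 2006.
Interference Suspension Credit: +37 days → 17 August 2006.
Processing Delay Credit: +378 days → 30 August 2007.
Applicant Delay Offset: −54 days → 7 July 2007.

2007-07-07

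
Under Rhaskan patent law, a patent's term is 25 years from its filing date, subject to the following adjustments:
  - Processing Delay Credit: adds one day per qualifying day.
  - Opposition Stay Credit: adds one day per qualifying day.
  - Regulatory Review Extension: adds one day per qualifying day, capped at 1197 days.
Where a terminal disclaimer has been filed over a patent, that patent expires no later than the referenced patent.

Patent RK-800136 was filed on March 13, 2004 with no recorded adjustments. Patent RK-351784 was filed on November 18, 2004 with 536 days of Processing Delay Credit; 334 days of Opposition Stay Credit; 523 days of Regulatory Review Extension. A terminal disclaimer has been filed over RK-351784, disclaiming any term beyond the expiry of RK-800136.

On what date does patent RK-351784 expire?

Natural term of RK-351784:
  Base: filing + 25 years → 18 November 2029.
  Processing Delay Credit: +536 days → 8 May 2031.
  Opposition Stay Credit: +334 days → 6 April 2032.
  Regulatory Review Extension: 523 days (within the 1197-day cap) → +523 days → 11 September 2033.
Expiry of referenced patent RK-800136:
  Base: filing + 25 years → 13 March 2029.
Terminal disclaimer: RK-351784 expires on the earlier of 11 September 2033 and 13 March 2029.

2029-03-13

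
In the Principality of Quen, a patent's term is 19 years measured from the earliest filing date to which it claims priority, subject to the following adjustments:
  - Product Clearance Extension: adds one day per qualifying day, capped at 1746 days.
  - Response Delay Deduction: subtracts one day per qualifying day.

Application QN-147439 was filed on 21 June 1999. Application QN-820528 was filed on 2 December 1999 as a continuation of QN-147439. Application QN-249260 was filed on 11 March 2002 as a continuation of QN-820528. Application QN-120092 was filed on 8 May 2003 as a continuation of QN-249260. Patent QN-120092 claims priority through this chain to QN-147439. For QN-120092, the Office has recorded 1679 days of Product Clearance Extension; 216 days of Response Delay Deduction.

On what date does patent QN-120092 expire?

Earliest priority filing: 21 June 1999.
Base term: 21 June 1999 + 19 years → 21 June 2018.
Product Clearance Extension: 1679 days (within the 1746-day cap) → +1679 days → 25 January 2023.
Response Delay Deduction: −216 days → 23 June 2022.

2022-06-23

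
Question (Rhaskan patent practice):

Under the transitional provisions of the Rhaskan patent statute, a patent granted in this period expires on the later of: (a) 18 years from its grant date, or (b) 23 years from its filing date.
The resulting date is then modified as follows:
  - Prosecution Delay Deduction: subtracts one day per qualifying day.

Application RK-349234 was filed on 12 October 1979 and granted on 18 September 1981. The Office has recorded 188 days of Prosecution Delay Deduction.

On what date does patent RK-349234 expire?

April 7, 2002

(a) grant + 18 years → 18 September 1999.
(b) filing + 23 years → 12 October 2002.
Later of the two: 12 October 2002.
Prosecution Delay Deduction: −188 days → 7 April 2002.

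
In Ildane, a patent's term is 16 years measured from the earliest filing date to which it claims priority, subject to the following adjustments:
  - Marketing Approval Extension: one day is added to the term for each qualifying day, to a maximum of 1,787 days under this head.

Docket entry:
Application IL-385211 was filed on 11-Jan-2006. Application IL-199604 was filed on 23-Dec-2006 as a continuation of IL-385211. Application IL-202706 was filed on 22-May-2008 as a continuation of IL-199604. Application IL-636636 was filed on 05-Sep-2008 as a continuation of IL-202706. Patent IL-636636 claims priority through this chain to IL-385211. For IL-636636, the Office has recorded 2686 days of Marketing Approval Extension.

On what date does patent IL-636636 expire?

December 3, 2026

Earliest priority filing: 11 January 2006.
Base term: 11 January 2006 + 16 years → 11 January 2022.
Marketing Approval Extension: 2686 days claimed exceeds the 1787-day cap, so +1787 days → 3 December 2026.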